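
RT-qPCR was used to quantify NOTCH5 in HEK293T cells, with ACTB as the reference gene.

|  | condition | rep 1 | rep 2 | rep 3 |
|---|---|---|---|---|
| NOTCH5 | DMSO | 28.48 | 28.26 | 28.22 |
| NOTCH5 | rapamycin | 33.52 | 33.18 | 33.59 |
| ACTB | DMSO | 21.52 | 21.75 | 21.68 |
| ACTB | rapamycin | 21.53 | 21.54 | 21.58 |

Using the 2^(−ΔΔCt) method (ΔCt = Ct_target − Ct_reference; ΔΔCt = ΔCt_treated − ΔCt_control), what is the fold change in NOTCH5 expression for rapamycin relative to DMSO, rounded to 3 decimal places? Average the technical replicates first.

Mean Ct: NOTCH5 DMSO 28.320; NOTCH5 rapamycin 33.430; ACTB DMSO 21.650; ACTB rapamycin 21.550
ΔCt(DMSO) = 28.320 − 21.650 = 6.670
ΔCt(rapamycin) = 33.430 − 21.550 = 11.880
ΔΔCt = 11.880 − 6.670 = 5.210
Fold change = 2^(−5.210) = 0.0270

0.027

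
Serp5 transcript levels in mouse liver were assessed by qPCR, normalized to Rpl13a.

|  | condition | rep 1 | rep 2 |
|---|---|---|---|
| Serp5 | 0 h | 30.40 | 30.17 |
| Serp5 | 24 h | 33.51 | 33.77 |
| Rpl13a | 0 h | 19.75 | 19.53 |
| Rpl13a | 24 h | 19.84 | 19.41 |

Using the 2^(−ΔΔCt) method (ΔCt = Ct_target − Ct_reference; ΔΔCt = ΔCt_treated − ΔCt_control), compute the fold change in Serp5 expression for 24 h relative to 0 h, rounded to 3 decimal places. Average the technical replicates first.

0.097

Mean Ct: Serp5 0 h 30.285; Serp5 24 h 33.640; Rpl13a 0 h 19.640; Rpl13a 24 h 19.625
ΔCt(0 h) = 30.285 − 19.640 = 10.645
ΔCt(24 h) = 33.640 − 19.625 = 14.015
ΔΔCt = 14.015 − 10.645 = 3.370
Fold change = 2^(−3.370) = 0.0967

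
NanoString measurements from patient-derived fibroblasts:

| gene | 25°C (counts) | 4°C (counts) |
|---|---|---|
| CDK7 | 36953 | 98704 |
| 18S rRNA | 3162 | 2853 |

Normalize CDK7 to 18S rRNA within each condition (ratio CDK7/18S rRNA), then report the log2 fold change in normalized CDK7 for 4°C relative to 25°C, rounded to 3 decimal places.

CDK7/18S rRNA (25°C) = 36953 / 3162 = 11.687
CDK7/18S rRNA (4°C) = 98704 / 2853 = 34.597
Fold change = 34.597 / 11.687 = 2.9604
log2(2.9604) = 1.5658

1.566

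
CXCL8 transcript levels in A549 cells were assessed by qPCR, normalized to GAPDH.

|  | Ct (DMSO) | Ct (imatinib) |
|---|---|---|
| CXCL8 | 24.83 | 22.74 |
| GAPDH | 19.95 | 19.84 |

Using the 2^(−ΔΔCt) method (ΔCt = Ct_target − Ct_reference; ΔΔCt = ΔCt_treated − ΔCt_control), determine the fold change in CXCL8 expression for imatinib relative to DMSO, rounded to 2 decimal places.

3.94

ΔCt(DMSO) = 24.830 − 19.950 = 4.880
ΔCt(imatinib) = 22.740 − 19.840 = 2.900
ΔΔCt = 2.900 − 4.880 = -1.980
Fold change = 2^(−(-1.980)) = 2^1.980 = 3.945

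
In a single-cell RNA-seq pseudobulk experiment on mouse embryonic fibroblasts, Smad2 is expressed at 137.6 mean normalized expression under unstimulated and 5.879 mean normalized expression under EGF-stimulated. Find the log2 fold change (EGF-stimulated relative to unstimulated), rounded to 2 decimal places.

Fold change = 5.879 / 137.6 = 0.0427
log2(0.0427) = -4.549

-4.55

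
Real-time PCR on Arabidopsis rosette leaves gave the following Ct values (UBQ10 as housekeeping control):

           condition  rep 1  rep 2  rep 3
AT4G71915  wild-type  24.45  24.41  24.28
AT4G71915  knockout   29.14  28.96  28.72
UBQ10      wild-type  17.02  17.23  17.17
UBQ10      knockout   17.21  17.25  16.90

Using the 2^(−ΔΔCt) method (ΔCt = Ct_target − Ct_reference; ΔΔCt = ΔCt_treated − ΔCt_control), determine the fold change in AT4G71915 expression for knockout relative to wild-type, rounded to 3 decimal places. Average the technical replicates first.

Mean Ct: AT4G71915 wild-type 24.380; AT4G71915 knockout 28.940; UBQ10 wild-type 17.140; UBQ10 knockout 17.120
ΔCt(wild-type) = 24.380 − 17.140 = 7.240
ΔCt(knockout) = 28.940 − 17.120 = 11.820
ΔΔCt = 11.820 − 7.240 = 4.580
Fold change = 2^(−4.580) = 0.0418

0.042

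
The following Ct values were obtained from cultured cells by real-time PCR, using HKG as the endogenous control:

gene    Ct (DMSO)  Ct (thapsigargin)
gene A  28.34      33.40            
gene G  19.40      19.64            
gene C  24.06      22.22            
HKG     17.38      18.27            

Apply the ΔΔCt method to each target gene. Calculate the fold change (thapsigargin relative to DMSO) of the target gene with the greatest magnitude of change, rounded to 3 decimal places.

gene A: ΔΔCt = (33.40−18.27) − (28.34−17.38) = 15.13 − 10.96 = 4.17; fold change = 2^-4.17 = 0.056
gene G: ΔΔCt = (19.64−18.27) − (19.40−17.38) = 1.37 − 2.02 = -0.65; fold change = 2^0.65 = 1.569
gene C: ΔΔCt = (22.22−18.27) − (24.06−17.38) = 3.95 − 6.68 = -2.73; fold change = 2^2.73 = 6.635
gene A has the largest |ΔΔCt| = 4.17.

0.056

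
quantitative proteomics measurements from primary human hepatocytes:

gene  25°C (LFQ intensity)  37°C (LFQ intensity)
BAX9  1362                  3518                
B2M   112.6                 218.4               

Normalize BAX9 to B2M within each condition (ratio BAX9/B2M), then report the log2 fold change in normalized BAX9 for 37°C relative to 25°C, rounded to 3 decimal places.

BAX9/B2M (25°C) = 1362 / 112.6 = 12.096
BAX9/B2M (37°C) = 3518 / 218.4 = 16.108
Fold change = 16.108 / 12.096 = 1.3317
log2(1.3317) = 0.4133

0.413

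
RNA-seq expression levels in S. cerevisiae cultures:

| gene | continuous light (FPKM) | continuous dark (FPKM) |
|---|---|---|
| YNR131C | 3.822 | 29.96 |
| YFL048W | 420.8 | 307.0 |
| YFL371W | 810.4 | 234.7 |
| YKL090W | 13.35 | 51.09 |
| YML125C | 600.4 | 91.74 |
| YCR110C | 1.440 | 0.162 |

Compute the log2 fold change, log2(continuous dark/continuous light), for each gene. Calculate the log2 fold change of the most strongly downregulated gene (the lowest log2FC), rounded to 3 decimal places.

-3.152

log2(29.96/3.822) = 2.971  (YNR131C)
log2(307.0/420.8) = -0.455  (YFL048W)
log2(234.7/810.4) = -1.788  (YFL371W)
log2(51.09/13.35) = 1.936  (YKL090W)
log2(91.74/600.4) = -2.710  (YML125C)
log2(0.162/1.440) = -3.152  (YCR110C)
YCR110C is most strongly downregulated.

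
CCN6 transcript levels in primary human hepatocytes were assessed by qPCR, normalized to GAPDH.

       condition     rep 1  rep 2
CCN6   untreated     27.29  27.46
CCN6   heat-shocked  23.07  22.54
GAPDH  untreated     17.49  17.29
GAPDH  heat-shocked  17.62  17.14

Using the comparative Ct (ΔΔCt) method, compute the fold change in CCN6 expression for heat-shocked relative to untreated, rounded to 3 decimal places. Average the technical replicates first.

Mean Ct: CCN6 untreated 27.375; CCN6 heat-shocked 22.805; GAPDH untreated 17.390; GAPDH heat-shocked 17.380
ΔCt(untreated) = 27.375 − 17.390 = 9.985
ΔCt(heat-shocked) = 22.805 − 17.380 = 5.425
ΔΔCt = 5.425 − 9.985 = -4.560
Fold change = 2^(−(-4.560)) = 2^4.560 = 23.5883

23.588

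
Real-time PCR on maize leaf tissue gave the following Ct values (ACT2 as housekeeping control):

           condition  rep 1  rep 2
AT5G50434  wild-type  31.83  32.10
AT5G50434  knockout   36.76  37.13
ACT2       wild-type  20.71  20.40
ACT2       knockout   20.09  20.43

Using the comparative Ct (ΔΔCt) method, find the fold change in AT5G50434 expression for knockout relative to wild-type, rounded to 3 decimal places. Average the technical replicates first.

Mean Ct: AT5G50434 wild-type 31.965; AT5G50434 knockout 36.945; ACT2 wild-type 20.555; ACT2 knockout 20.260
ΔCt(wild-type) = 31.965 − 20.555 = 11.410
ΔCt(knockout) = 36.945 − 20.260 = 16.685
ΔΔCt = 16.685 − 11.410 = 5.275
Fold change = 2^(−5.275) = 0.0258

0.026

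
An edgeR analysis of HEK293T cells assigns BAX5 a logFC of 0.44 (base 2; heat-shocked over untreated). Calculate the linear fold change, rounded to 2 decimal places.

1.36

Fold change = 2^(0.44) = 1.357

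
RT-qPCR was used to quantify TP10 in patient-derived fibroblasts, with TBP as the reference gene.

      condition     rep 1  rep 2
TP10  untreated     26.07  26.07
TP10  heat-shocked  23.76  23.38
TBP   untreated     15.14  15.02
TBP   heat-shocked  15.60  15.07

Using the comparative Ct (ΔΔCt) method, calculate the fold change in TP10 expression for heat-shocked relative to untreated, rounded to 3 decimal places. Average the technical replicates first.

6.751

Mean Ct: TP10 untreated 26.070; TP10 heat-shocked 23.570; TBP untreated 15.080; TBP heat-shocked 15.335
ΔCt(untreated) = 26.070 − 15.080 = 10.990
ΔCt(heat-shocked) = 23.570 − 15.335 = 8.235
ΔΔCt = 8.235 − 10.990 = -2.755
Fold change = 2^(−(-2.755)) = 2^2.755 = 6.7505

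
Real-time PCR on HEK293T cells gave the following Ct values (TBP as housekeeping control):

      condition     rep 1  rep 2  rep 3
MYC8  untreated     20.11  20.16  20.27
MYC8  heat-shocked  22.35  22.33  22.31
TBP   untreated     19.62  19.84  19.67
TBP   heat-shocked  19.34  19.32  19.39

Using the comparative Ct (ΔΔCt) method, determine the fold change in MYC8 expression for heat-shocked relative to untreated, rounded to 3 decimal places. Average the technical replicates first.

Mean Ct: MYC8 untreated 20.180; MYC8 heat-shocked 22.330; TBP untreated 19.710; TBP heat-shocked 19.350
ΔCt(untreated) = 20.180 − 19.710 = 0.470
ΔCt(heat-shocked) = 22.330 − 19.350 = 2.980
ΔΔCt = 2.980 − 0.470 = 2.510
Fold change = 2^(−2.510) = 0.1756

0.176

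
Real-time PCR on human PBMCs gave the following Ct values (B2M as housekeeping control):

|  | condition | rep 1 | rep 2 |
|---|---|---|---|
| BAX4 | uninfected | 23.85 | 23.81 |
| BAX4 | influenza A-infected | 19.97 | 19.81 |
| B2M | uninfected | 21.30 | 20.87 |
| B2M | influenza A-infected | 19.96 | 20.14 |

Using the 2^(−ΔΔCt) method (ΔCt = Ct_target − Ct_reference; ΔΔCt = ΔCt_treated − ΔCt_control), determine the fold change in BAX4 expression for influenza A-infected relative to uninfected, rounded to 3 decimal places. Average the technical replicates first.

Mean Ct: BAX4 uninfected 23.830; BAX4 influenza A-infected 19.890; B2M uninfected 21.085; B2M influenza A-infected 20.050
ΔCt(uninfected) = 23.830 − 21.085 = 2.745
ΔCt(influenza A-infected) = 19.890 − 20.050 = -0.160
ΔΔCt = -0.160 − 2.745 = -2.905
Fold change = 2^(−(-2.905)) = 2^2.905 = 7.4902

7.490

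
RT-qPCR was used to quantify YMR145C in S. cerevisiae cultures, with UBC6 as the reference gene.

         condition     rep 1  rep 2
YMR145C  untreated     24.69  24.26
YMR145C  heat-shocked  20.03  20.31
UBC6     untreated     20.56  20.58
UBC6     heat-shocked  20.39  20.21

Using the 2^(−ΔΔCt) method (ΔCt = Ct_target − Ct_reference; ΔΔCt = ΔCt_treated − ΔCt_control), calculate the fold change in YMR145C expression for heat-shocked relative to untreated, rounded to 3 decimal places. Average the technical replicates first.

16.393

Mean Ct: YMR145C untreated 24.475; YMR145C heat-shocked 20.170; UBC6 untreated 20.570; UBC6 heat-shocked 20.300
ΔCt(untreated) = 24.475 − 20.570 = 3.905
ΔCt(heat-shocked) = 20.170 − 20.300 = -0.130
ΔΔCt = -0.130 − 3.905 = -4.035
Fold change = 2^(−(-4.035)) = 2^4.035 = 16.3929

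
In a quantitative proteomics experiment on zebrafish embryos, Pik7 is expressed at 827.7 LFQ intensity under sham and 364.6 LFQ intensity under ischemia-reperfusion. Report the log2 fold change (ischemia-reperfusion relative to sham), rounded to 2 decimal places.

Fold change = 364.6 / 827.7 = 0.4405
log2(0.4405) = -1.183

-1.18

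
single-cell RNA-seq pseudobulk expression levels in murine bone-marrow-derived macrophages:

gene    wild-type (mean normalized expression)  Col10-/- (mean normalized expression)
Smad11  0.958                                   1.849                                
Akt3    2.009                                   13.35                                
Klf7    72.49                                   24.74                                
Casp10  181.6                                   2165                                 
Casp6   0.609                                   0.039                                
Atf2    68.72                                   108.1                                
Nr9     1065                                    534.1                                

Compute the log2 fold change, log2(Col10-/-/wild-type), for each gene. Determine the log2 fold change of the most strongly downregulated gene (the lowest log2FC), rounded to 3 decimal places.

-3.965

log2(1.849/0.958) = 0.949  (Smad11)
log2(13.35/2.009) = 2.732  (Akt3)
log2(24.74/72.49) = -1.551  (Klf7)
log2(2165/181.6) = 3.576  (Casp10)
log2(0.039/0.609) = -3.965  (Casp6)
log2(108.1/68.72) = 0.654  (Atf2)
log2(534.1/1065) = -0.996  (Nr9)
Casp6 is most strongly downregulated.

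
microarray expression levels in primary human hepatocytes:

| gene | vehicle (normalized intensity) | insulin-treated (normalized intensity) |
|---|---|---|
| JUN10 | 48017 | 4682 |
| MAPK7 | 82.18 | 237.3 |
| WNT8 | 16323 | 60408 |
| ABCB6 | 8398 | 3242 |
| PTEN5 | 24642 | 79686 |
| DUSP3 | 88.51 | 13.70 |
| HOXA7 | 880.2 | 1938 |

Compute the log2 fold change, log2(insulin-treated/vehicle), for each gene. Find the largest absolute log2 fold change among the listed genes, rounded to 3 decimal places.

3.358

log2(4682/48017) = -3.358  (JUN10)
log2(237.3/82.18) = 1.530  (MAPK7)
log2(60408/16323) = 1.888  (WNT8)
log2(3242/8398) = -1.373  (ABCB6)
log2(79686/24642) = 1.693  (PTEN5)
log2(13.70/88.51) = -2.692  (DUSP3)
log2(1938/880.2) = 1.139  (HOXA7)
The largest magnitude belongs to JUN10.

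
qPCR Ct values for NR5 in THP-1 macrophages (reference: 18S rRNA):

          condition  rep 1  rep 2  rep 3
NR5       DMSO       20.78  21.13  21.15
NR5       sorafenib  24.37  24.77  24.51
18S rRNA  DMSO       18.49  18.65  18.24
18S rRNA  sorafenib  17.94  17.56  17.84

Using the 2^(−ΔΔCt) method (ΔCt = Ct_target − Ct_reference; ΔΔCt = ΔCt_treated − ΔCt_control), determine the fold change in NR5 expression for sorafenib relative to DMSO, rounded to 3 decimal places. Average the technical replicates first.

0.054

Mean Ct: NR5 DMSO 21.020; NR5 sorafenib 24.550; 18S rRNA DMSO 18.460; 18S rRNA sorafenib 17.780
ΔCt(DMSO) = 21.020 − 18.460 = 2.560
ΔCt(sorafenib) = 24.550 − 17.780 = 6.770
ΔΔCt = 6.770 − 2.560 = 4.210
Fold change = 2^(−4.210) = 0.0540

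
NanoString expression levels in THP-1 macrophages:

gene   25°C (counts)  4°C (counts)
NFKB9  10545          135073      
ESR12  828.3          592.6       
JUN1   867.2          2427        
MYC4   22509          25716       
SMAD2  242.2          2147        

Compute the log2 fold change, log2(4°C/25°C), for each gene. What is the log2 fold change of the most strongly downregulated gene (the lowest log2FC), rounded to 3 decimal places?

-0.483

log2(135073/10545) = 3.679  (NFKB9)
log2(592.6/828.3) = -0.483  (ESR12)
log2(2427/867.2) = 1.485  (JUN1)
log2(25716/22509) = 0.192  (MYC4)
log2(2147/242.2) = 3.148  (SMAD2)
ESR12 is most strongly downregulated.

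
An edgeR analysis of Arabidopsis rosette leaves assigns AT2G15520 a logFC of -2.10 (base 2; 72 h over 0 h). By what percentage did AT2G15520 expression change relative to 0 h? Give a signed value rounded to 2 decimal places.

-76.67%

Fold change = 2^(-2.10) = 0.2333
Percent change = (FC − 1) × 100% = (0.2333 − 1) × 100 = -76.67%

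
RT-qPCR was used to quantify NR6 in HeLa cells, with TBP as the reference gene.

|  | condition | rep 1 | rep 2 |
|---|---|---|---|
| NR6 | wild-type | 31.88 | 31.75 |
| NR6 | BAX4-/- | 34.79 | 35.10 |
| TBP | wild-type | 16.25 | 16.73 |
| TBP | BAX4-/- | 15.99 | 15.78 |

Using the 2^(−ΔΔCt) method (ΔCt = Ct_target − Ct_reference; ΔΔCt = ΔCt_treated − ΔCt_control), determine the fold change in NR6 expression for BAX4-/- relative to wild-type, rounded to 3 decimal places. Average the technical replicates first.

0.075

Mean Ct: NR6 wild-type 31.815; NR6 BAX4-/- 34.945; TBP wild-type 16.490; TBP BAX4-/- 15.885
ΔCt(wild-type) = 31.815 − 16.490 = 15.325
ΔCt(BAX4-/-) = 34.945 − 15.885 = 19.060
ΔΔCt = 19.060 − 15.325 = 3.735
Fold change = 2^(−3.735) = 0.0751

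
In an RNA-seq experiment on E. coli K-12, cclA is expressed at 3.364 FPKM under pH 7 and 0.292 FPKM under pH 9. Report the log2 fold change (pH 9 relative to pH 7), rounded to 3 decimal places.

Fold change = 0.292 / 3.364 = 0.0868
log2(0.0868) = -3.5261

-3.526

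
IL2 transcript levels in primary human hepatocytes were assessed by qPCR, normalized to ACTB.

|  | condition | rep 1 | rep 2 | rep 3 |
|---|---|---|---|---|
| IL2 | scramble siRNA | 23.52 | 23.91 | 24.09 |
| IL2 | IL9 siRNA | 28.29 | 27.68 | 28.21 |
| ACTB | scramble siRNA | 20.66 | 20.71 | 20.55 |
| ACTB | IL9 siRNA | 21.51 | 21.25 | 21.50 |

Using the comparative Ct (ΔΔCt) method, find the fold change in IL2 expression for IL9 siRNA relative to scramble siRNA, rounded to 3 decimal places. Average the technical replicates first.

0.092

Mean Ct: IL2 scramble siRNA 23.840; IL2 IL9 siRNA 28.060; ACTB scramble siRNA 20.640; ACTB IL9 siRNA 21.420
ΔCt(scramble siRNA) = 23.840 − 20.640 = 3.200
ΔCt(IL9 siRNA) = 28.060 − 21.420 = 6.640
ΔΔCt = 6.640 − 3.200 = 3.440
Fold change = 2^(−3.440) = 0.0921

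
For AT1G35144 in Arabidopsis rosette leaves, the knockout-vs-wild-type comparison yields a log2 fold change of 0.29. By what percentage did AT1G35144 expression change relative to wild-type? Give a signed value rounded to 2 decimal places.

Fold change = 2^(0.29) = 1.2226
Percent change = (FC − 1) × 100% = (1.2226 − 1) × 100 = 22.26%

22.26%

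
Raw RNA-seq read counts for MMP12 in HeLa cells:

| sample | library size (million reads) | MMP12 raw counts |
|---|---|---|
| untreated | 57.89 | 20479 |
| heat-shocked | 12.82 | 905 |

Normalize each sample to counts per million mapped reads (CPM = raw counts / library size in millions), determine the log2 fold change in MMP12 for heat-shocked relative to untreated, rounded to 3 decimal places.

-2.325

CPM(untreated) = 20479 / 57.89 = 353.7571
CPM(heat-shocked) = 905 / 12.82 = 70.5928
Fold change = 70.5928 / 353.7571 = 0.19955
log2(0.19955) = -2.3252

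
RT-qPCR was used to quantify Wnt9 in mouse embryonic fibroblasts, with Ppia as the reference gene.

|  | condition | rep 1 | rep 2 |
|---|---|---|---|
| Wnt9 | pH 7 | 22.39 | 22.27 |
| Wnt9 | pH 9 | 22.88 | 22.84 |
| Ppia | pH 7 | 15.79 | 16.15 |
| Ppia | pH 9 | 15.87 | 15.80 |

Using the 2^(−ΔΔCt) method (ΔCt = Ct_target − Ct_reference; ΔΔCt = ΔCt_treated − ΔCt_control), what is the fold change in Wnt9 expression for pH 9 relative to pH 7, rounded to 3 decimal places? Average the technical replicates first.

0.631

Mean Ct: Wnt9 pH 7 22.330; Wnt9 pH 9 22.860; Ppia pH 7 15.970; Ppia pH 9 15.835
ΔCt(pH 7) = 22.330 − 15.970 = 6.360
ΔCt(pH 9) = 22.860 − 15.835 = 7.025
ΔΔCt = 7.025 − 6.360 = 0.665
Fold change = 2^(−0.665) = 0.6307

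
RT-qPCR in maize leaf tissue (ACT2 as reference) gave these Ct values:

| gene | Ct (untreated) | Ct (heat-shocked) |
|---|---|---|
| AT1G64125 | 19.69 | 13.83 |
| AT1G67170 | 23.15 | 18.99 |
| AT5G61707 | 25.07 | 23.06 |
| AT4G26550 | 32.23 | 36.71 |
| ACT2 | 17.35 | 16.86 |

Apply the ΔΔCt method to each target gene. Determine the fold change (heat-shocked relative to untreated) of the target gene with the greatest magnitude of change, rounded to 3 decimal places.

41.355

AT1G64125: ΔΔCt = (13.83−16.86) − (19.69−17.35) = -3.03 − 2.34 = -5.37; fold change = 2^5.37 = 41.355
AT1G67170: ΔΔCt = (18.99−16.86) − (23.15−17.35) = 2.13 − 5.80 = -3.67; fold change = 2^3.67 = 12.729
AT5G61707: ΔΔCt = (23.06−16.86) − (25.07−17.35) = 6.20 − 7.72 = -1.52; fold change = 2^1.52 = 2.868
AT4G26550: ΔΔCt = (36.71−16.86) − (32.23−17.35) = 19.85 − 14.88 = 4.97; fold change = 2^-4.97 = 0.032
AT1G64125 has the largest |ΔΔCt| = 5.37.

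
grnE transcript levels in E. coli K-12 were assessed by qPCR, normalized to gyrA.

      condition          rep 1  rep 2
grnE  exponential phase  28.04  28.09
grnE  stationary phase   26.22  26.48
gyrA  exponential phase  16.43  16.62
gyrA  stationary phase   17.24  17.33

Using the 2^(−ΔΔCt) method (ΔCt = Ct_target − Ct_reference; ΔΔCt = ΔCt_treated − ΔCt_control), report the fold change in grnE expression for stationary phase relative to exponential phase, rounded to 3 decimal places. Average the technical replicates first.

5.560

Mean Ct: grnE exponential phase 28.065; grnE stationary phase 26.350; gyrA exponential phase 16.525; gyrA stationary phase 17.285
ΔCt(exponential phase) = 28.065 − 16.525 = 11.540
ΔCt(stationary phase) = 26.350 − 17.285 = 9.065
ΔΔCt = 9.065 − 11.540 = -2.475
Fold change = 2^(−(-2.475)) = 2^2.475 = 5.5597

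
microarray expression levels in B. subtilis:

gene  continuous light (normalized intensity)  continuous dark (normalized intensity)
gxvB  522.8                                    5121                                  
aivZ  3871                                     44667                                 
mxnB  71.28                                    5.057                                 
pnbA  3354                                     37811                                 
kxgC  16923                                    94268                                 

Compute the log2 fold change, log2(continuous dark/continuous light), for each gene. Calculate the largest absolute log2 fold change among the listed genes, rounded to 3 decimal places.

3.817

log2(5121/522.8) = 3.292  (gxvB)
log2(44667/3871) = 3.528  (aivZ)
log2(5.057/71.28) = -3.817  (mxnB)
log2(37811/3354) = 3.495  (pnbA)
log2(94268/16923) = 2.478  (kxgC)
The largest magnitude belongs to mxnB.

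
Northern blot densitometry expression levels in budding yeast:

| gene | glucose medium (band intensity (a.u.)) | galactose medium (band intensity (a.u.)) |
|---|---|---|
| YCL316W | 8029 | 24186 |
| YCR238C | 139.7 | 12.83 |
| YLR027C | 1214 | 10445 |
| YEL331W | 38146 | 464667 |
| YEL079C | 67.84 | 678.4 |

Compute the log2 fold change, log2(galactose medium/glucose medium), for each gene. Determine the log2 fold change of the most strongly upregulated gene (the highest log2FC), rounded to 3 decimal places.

log2(24186/8029) = 1.591  (YCL316W)
log2(12.83/139.7) = -3.445  (YCR238C)
log2(10445/1214) = 3.105  (YLR027C)
log2(464667/38146) = 3.607  (YEL331W)
log2(678.4/67.84) = 3.322  (YEL079C)
YEL331W is most strongly upregulated.

3.607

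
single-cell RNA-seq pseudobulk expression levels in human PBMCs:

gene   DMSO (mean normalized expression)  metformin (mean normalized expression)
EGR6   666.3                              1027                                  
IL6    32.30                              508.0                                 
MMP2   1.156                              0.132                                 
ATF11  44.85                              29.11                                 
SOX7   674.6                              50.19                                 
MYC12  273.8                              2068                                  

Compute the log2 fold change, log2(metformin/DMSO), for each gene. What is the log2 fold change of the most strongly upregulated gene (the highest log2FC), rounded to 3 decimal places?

log2(1027/666.3) = 0.624  (EGR6)
log2(508.0/32.30) = 3.975  (IL6)
log2(0.132/1.156) = -3.131  (MMP2)
log2(29.11/44.85) = -0.624  (ATF11)
log2(50.19/674.6) = -3.749  (SOX7)
log2(2068/273.8) = 2.917  (MYC12)
IL6 is most strongly upregulated.

3.975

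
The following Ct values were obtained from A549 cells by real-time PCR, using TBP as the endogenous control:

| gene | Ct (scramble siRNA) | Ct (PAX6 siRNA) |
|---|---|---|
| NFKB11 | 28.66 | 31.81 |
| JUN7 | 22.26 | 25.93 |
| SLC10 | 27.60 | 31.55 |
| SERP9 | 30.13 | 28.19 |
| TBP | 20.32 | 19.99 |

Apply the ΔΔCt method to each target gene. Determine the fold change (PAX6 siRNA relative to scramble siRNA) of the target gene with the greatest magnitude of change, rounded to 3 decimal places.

NFKB11: ΔΔCt = (31.81−19.99) − (28.66−20.32) = 11.82 − 8.34 = 3.48; fold change = 2^-3.48 = 0.090
JUN7: ΔΔCt = (25.93−19.99) − (22.26−20.32) = 5.94 − 1.94 = 4.00; fold change = 2^-4.00 = 0.062
SLC10: ΔΔCt = (31.55−19.99) − (27.60−20.32) = 11.56 − 7.28 = 4.28; fold change = 2^-4.28 = 0.051
SERP9: ΔΔCt = (28.19−19.99) − (30.13−20.32) = 8.20 − 9.81 = -1.61; fold change = 2^1.61 = 3.053
SLC10 has the largest |ΔΔCt| = 4.28.

0.051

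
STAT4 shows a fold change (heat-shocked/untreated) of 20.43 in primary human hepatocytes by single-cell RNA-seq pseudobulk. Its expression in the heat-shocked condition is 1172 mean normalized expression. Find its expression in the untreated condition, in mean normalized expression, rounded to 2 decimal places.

untreated expression = 1172 / 20.43 = 57.37

57.37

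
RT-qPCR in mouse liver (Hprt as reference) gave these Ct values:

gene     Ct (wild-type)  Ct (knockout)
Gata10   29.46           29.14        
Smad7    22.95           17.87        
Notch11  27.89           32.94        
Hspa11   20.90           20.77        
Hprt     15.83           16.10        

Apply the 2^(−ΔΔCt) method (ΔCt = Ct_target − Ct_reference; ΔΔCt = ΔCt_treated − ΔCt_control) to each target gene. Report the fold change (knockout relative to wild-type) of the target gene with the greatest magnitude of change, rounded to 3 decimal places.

40.786

Gata10: ΔΔCt = (29.14−16.10) − (29.46−15.83) = 13.04 − 13.63 = -0.59; fold change = 2^0.59 = 1.505
Smad7: ΔΔCt = (17.87−16.10) − (22.95−15.83) = 1.77 − 7.12 = -5.35; fold change = 2^5.35 = 40.786
Notch11: ΔΔCt = (32.94−16.10) − (27.89−15.83) = 16.84 − 12.06 = 4.78; fold change = 2^-4.78 = 0.036
Hspa11: ΔΔCt = (20.77−16.10) − (20.90−15.83) = 4.67 − 5.07 = -0.40; fold change = 2^0.40 = 1.320
Smad7 has the largest |ΔΔCt| = 5.35.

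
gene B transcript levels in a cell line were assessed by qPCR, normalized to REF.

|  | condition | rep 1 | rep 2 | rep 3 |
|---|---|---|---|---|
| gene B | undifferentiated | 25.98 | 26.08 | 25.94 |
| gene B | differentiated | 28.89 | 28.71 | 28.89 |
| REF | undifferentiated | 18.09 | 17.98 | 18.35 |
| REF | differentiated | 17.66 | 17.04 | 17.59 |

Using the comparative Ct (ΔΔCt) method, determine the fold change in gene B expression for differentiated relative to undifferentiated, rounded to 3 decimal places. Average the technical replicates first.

Mean Ct: gene B undifferentiated 26.000; gene B differentiated 28.830; REF undifferentiated 18.140; REF differentiated 17.430
ΔCt(undifferentiated) = 26.000 − 18.140 = 7.860
ΔCt(differentiated) = 28.830 − 17.430 = 11.400
ΔΔCt = 11.400 − 7.860 = 3.540
Fold change = 2^(−3.540) = 0.0860

0.086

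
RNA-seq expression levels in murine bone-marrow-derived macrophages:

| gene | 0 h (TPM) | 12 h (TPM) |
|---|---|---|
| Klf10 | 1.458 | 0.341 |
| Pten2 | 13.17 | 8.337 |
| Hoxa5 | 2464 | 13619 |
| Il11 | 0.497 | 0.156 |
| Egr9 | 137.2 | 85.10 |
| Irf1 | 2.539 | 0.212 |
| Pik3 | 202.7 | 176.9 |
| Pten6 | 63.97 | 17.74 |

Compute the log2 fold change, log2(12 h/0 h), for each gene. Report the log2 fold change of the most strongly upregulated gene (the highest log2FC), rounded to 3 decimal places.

2.467

log2(0.341/1.458) = -2.096  (Klf10)
log2(8.337/13.17) = -0.660  (Pten2)
log2(13619/2464) = 2.467  (Hoxa5)
log2(0.156/0.497) = -1.672  (Il11)
log2(85.10/137.2) = -0.689  (Egr9)
log2(0.212/2.539) = -3.582  (Irf1)
log2(176.9/202.7) = -0.196  (Pik3)
log2(17.74/63.97) = -1.850  (Pten6)
Hoxa5 is most strongly upregulated.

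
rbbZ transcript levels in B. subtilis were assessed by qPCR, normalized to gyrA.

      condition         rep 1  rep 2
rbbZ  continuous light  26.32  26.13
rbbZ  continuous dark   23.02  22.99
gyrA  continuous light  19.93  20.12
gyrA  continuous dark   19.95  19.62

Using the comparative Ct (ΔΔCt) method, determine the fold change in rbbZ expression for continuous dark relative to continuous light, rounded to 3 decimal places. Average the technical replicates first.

Mean Ct: rbbZ continuous light 26.225; rbbZ continuous dark 23.005; gyrA continuous light 20.025; gyrA continuous dark 19.785
ΔCt(continuous light) = 26.225 − 20.025 = 6.200
ΔCt(continuous dark) = 23.005 − 19.785 = 3.220
ΔΔCt = 3.220 − 6.200 = -2.980
Fold change = 2^(−(-2.980)) = 2^2.980 = 7.8899

7.890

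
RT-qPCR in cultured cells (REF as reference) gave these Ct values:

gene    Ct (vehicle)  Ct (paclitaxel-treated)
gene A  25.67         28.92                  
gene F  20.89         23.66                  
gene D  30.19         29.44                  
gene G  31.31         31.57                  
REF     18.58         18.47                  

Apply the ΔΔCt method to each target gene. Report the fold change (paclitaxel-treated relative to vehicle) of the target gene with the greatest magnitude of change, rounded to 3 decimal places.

0.097

gene A: ΔΔCt = (28.92−18.47) − (25.67−18.58) = 10.45 − 7.09 = 3.36; fold change = 2^-3.36 = 0.097
gene F: ΔΔCt = (23.66−18.47) − (20.89−18.58) = 5.19 − 2.31 = 2.88; fold change = 2^-2.88 = 0.136
gene D: ΔΔCt = (29.44−18.47) − (30.19−18.58) = 10.97 − 11.61 = -0.64; fold change = 2^0.64 = 1.558
gene G: ΔΔCt = (31.57−18.47) − (31.31−18.58) = 13.10 − 12.73 = 0.37; fold change = 2^-0.37 = 0.774
gene A has the largest |ΔΔCt| = 3.36.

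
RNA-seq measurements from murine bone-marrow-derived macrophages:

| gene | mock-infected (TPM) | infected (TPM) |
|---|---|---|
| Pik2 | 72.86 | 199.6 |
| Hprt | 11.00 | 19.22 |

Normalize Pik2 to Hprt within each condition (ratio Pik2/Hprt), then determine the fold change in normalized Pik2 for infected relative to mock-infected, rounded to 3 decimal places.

1.568

Pik2/Hprt (mock-infected) = 72.86 / 11.00 = 6.6236
Pik2/Hprt (infected) = 199.6 / 19.22 = 10.385
Fold change = 10.385 / 6.6236 = 1.5679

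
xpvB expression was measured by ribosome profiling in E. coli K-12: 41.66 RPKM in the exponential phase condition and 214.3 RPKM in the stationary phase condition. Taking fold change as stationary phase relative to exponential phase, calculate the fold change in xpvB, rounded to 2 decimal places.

5.14

Fold change = 214.3 / 41.66 = 5.144
xpvB is upregulated.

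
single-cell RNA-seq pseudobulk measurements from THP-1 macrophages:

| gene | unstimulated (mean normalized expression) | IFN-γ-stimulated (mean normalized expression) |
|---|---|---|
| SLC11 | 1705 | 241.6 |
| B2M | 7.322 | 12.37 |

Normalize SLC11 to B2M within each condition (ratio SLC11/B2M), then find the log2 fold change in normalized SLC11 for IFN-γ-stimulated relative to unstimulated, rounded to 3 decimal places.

-3.576

SLC11/B2M (unstimulated) = 1705 / 7.322 = 232.86
SLC11/B2M (IFN-γ-stimulated) = 241.6 / 12.37 = 19.531
Fold change = 19.531 / 232.86 = 0.0839
log2(0.0839) = -3.5756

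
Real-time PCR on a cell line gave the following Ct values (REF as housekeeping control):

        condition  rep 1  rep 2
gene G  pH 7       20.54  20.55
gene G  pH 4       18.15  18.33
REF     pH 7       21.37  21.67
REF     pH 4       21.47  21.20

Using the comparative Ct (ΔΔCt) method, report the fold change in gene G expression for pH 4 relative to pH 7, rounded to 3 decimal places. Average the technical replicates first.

4.347

Mean Ct: gene G pH 7 20.545; gene G pH 4 18.240; REF pH 7 21.520; REF pH 4 21.335
ΔCt(pH 7) = 20.545 − 21.520 = -0.975
ΔCt(pH 4) = 18.240 − 21.335 = -3.095
ΔΔCt = -3.095 − (-0.975) = -2.120
Fold change = 2^(−(-2.120)) = 2^2.120 = 4.3469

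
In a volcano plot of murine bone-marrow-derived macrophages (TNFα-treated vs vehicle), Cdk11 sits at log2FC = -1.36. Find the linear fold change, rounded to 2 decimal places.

0.39

Fold change = 2^(-1.36) = 0.390
That is, Cdk11 drops to 39.0% of the vehicle level.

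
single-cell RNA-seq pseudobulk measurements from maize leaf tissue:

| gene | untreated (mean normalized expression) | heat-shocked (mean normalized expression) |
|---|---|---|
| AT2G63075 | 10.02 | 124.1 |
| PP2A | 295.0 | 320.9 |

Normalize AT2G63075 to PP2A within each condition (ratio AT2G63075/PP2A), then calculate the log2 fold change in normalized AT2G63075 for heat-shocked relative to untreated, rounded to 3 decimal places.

AT2G63075/PP2A (untreated) = 10.02 / 295.0 = 0.033966
AT2G63075/PP2A (heat-shocked) = 124.1 / 320.9 = 0.38672
Fold change = 0.38672 / 0.033966 = 11.3856
log2(11.3856) = 3.5091

3.509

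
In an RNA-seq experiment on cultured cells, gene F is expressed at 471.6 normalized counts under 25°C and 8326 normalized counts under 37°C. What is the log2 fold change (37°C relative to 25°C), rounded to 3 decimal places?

Fold change = 8326 / 471.6 = 17.6548
log2(17.6548) = 4.1420

4.142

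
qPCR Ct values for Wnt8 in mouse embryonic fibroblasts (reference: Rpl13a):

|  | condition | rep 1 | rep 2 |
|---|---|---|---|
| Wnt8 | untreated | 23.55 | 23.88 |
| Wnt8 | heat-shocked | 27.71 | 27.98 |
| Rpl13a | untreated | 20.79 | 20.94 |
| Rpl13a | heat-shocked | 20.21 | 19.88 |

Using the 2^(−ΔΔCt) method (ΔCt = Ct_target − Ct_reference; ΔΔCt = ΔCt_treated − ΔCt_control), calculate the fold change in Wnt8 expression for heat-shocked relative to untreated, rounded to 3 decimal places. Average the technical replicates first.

0.032

Mean Ct: Wnt8 untreated 23.715; Wnt8 heat-shocked 27.845; Rpl13a untreated 20.865; Rpl13a heat-shocked 20.045
ΔCt(untreated) = 23.715 − 20.865 = 2.850
ΔCt(heat-shocked) = 27.845 − 20.045 = 7.800
ΔΔCt = 7.800 − 2.850 = 4.950
Fold change = 2^(−4.950) = 0.0324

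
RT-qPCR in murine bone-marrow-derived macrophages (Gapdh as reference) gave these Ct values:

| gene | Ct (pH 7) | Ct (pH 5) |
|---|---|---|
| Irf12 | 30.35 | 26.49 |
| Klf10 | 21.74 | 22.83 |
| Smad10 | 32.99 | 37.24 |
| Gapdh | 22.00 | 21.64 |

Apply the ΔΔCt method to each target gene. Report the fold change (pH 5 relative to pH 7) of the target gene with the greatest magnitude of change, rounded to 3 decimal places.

0.041

Irf12: ΔΔCt = (26.49−21.64) − (30.35−22.00) = 4.85 − 8.35 = -3.50; fold change = 2^3.50 = 11.314
Klf10: ΔΔCt = (22.83−21.64) − (21.74−22.00) = 1.19 − (-0.26) = 1.45; fold change = 2^-1.45 = 0.366
Smad10: ΔΔCt = (37.24−21.64) − (32.99−22.00) = 15.60 − 10.99 = 4.61; fold change = 2^-4.61 = 0.041
Smad10 has the largest |ΔΔCt| = 4.61.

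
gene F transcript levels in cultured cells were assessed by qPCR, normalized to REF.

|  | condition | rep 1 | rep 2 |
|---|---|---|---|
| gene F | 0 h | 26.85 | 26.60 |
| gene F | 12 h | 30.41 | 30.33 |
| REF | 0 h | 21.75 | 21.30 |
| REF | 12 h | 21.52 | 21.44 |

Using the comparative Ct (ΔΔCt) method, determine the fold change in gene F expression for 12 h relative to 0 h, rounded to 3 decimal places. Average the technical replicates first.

Mean Ct: gene F 0 h 26.725; gene F 12 h 30.370; REF 0 h 21.525; REF 12 h 21.480
ΔCt(0 h) = 26.725 − 21.525 = 5.200
ΔCt(12 h) = 30.370 − 21.480 = 8.890
ΔΔCt = 8.890 − 5.200 = 3.690
Fold change = 2^(−3.690) = 0.0775

0.077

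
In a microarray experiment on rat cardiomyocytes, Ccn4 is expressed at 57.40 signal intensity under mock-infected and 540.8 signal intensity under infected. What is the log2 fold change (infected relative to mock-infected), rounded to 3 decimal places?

3.236

Fold change = 540.8 / 57.40 = 9.4216
log2(9.4216) = 3.2360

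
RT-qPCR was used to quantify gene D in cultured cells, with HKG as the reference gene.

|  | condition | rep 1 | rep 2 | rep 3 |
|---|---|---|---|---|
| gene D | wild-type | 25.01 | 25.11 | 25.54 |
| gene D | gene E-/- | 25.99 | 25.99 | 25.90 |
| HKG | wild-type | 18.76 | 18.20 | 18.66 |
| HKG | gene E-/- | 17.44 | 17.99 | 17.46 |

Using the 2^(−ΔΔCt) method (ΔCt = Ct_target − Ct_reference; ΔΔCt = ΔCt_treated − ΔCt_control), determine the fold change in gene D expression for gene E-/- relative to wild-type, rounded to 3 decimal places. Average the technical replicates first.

0.319

Mean Ct: gene D wild-type 25.220; gene D gene E-/- 25.960; HKG wild-type 18.540; HKG gene E-/- 17.630
ΔCt(wild-type) = 25.220 − 18.540 = 6.680
ΔCt(gene E-/-) = 25.960 − 17.630 = 8.330
ΔΔCt = 8.330 − 6.680 = 1.650
Fold change = 2^(−1.650) = 0.3186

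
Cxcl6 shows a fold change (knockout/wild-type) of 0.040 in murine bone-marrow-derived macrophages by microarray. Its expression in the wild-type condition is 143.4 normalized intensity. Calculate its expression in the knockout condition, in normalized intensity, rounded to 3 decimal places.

knockout expression = 143.4 × 0.040 = 5.736

5.736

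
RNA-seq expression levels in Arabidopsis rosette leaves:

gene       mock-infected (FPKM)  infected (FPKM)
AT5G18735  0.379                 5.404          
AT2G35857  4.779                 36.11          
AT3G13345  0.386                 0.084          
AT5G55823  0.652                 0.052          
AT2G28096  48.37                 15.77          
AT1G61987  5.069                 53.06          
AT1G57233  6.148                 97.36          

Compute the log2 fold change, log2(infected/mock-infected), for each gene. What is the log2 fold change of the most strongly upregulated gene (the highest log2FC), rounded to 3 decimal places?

3.985

log2(5.404/0.379) = 3.834  (AT5G18735)
log2(36.11/4.779) = 2.918  (AT2G35857)
log2(0.084/0.386) = -2.200  (AT3G13345)
log2(0.052/0.652) = -3.648  (AT5G55823)
log2(15.77/48.37) = -1.617  (AT2G28096)
log2(53.06/5.069) = 3.388  (AT1G61987)
log2(97.36/6.148) = 3.985  (AT1G57233)
AT1G57233 is most strongly upregulated.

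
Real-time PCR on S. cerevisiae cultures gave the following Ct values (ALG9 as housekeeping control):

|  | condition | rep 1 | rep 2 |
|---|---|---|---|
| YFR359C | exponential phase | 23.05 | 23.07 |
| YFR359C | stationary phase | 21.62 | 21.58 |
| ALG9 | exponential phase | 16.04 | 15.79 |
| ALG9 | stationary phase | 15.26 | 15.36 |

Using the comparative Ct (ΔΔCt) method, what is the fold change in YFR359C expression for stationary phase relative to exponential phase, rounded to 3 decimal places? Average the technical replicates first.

1.809

Mean Ct: YFR359C exponential phase 23.060; YFR359C stationary phase 21.600; ALG9 exponential phase 15.915; ALG9 stationary phase 15.310
ΔCt(exponential phase) = 23.060 − 15.915 = 7.145
ΔCt(stationary phase) = 21.600 − 15.310 = 6.290
ΔΔCt = 6.290 − 7.145 = -0.855
Fold change = 2^(−(-0.855)) = 2^0.855 = 1.8088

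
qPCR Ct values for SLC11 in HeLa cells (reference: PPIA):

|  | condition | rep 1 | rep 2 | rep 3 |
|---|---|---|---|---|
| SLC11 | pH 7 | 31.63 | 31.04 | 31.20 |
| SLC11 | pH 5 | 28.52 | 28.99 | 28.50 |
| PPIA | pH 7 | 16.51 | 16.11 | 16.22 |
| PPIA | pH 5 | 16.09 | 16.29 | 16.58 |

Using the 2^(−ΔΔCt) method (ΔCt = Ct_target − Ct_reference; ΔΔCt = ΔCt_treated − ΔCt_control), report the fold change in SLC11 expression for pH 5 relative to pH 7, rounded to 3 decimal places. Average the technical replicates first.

Mean Ct: SLC11 pH 7 31.290; SLC11 pH 5 28.670; PPIA pH 7 16.280; PPIA pH 5 16.320
ΔCt(pH 7) = 31.290 − 16.280 = 15.010
ΔCt(pH 5) = 28.670 − 16.320 = 12.350
ΔΔCt = 12.350 − 15.010 = -2.660
Fold change = 2^(−(-2.660)) = 2^2.660 = 6.3203

6.320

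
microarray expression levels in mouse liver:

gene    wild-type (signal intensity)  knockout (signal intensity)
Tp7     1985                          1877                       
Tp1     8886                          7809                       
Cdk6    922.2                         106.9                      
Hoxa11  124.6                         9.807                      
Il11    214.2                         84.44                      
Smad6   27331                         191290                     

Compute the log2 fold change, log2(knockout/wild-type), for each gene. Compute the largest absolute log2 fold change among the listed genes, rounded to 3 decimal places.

log2(1877/1985) = -0.081  (Tp7)
log2(7809/8886) = -0.186  (Tp1)
log2(106.9/922.2) = -3.109  (Cdk6)
log2(9.807/124.6) = -3.667  (Hoxa11)
log2(84.44/214.2) = -1.343  (Il11)
log2(191290/27331) = 2.807  (Smad6)
The largest magnitude belongs to Hoxa11.

3.667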